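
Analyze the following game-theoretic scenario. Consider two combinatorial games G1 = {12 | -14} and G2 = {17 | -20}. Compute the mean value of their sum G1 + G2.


G1 = {12 | -14}, G2 = {17 | -20}
Each is a switch {a | b} with numbers a > b; its mean value is (a + b)/2, and mean value is additive over game sums: m(G1 + G2) = m(G1) + m(G2).
Mean of G1 = (12 + (-14))/2 = -2/2 = -1
Mean of G2 = (17 + (-20))/2 = -3/2 = -3/2
Mean of G1 + G2 = -1 + -3/2 = -5/2

-5/2


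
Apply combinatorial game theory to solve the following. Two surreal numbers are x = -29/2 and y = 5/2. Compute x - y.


x = -29/2, y = 5/2
Converting to common denominator: 2
x = -29/2, y = 5/2
x - y = -29/2 - 5/2 = -17

-17


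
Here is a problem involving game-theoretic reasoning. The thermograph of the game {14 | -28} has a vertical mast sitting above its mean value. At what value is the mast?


Game = {14 | -28}, a switch {a | b} with numbers a > b.
Its thermograph has left wall a - t and right wall b + t, which meet at t = (a - b)/2, where both equal (a + b)/2. So the mast (mean value) is at (a + b)/2.
Mean = (14 + (-28))/2 = -14/2 = -7

-7


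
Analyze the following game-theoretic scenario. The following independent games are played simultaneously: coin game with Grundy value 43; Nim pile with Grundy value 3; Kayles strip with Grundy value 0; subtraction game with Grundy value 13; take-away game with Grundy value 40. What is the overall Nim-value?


By the Sprague-Grundy theorem, the Grundy value of a sum of games is the XOR of individual Grundy values.
coin game: Grundy value = 43. Running XOR: 0 XOR 43 = 43
Nim pile: Grundy value = 3. Running XOR: 43 XOR 3 = 40
Kayles strip: Grundy value = 0. Running XOR: 40 XOR 0 = 40
subtraction game: Grundy value = 13. Running XOR: 40 XOR 13 = 37
take-away game: Grundy value = 40. Running XOR: 37 XOR 40 = 13
The combined Grundy value is 13.

13


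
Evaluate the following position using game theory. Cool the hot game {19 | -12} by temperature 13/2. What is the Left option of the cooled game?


Original game: {19 | -12} (a switch {a | b} with a > b).
Cooling by t (for t below the temperature (a - b)/2 = 31/2) taxes each move by t: {a | b} cooled by t is {a - t | b + t}.
Cooling amount: t = 13/2
Cooled Left option: 19 - 13/2 = 25/2
Cooled Right option: -12 + 13/2 = -11/2
Cooled game: {25/2 | -11/2}
Left option = 25/2

25/2


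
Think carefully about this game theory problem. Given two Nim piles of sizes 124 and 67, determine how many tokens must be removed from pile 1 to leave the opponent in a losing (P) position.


Piles: 124 and 67
Current XOR: 124 XOR 67 = 63 (non-zero, so this is an N-position).
To make the XOR zero, we need to find a move that balances the piles.
For pile 1 (size 124): target = 124 XOR 63 = 67
We reduce pile 1 from 124 to 67.
Tokens removed: 124 - 67 = 57
Verification: 67 XOR 67 = 0

57


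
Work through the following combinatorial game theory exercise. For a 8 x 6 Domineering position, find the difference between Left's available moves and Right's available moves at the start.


Board is 8 x 6 (rows x cols).
Left (vertical) placements: (rows-1) * cols = 7 * 6 = 42
Right (horizontal) placements: rows * (cols-1) = 8 * 5 = 40
Advantage = Left - Right = 42 - 40 = 2

2


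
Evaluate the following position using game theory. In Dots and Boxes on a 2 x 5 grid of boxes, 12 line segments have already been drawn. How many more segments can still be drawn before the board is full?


Grid: 2 x 5 boxes, i.e. 3 rows and 6 columns of dots.
Horizontal edges: (rows + 1) * cols = 3 * 5 = 15
Vertical edges: rows * (cols + 1) = 2 * 6 = 12
Total edges: 15 + 12 = 27
Edges drawn: 12
Remaining: 27 - 12 = 15

15


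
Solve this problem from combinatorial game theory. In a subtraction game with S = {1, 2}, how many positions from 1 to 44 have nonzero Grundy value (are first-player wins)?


Subtraction set S = {1, 2}, so G(n) = n mod 3.
G(n) = 0 when n is a multiple of 3.
Multiples of 3 in [1, 44]: 14
N-positions (nonzero Grundy) = 44 - 14 = 30

30


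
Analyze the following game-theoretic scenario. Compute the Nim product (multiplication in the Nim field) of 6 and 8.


Nim multiplication is bilinear over XOR: (u XOR v) * w = (u*w) XOR (v*w).
So we split each operand into its bit components and XOR the pairwise Nim products.
6 = 2 + 4 (as XOR of powers of 2).
8 = 8 (as XOR of powers of 2).
Using the standard Nim-product table on single bits:
  2*2 = 3,   2*4 = 8,   2*8 = 12,
  4*4 = 6,   4*8 = 11,  8*8 = 13,
and  1*x = x (identity), k*l = l*k (commutative).
Pairwise Nim products:
  2 * 8 = 12
  4 * 8 = 11
XOR them: 12 XOR 11 = 7.
Result: 6 * 8 = 7 (in Nim).

7


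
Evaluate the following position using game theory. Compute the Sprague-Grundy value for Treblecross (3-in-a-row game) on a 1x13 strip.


Treblecross: place X on empty cells; 3-in-a-row wins.
Playing within two cells of an existing X lets the opponent win at once, so sensible play treats the cells i-2..i+2 around each X as dead. The player left with no safe cell loses, so this is a normal-play take-away game on strips of safe cells.
Placing X at cell i (0-indexed) of a strip of k safe cells leaves independent strips of sizes max(0, i-2) and max(0, k-i-3). Hence G(k) = mex{ G(max(0,i-2)) XOR G(max(0,k-i-3)) : 0 <= i < k }, with G(0) = 0.
G(1): splits (0,0):0^0=0 -> mex({0}) = 1
G(2): splits (0,0):0^0=0 -> mex({0}) = 1
G(3): splits (0,0):0^0=0 -> mex({0}) = 1
G(4): splits (0,1):0^1=1 (0,0):0^0=0 -> mex({0, 1}) = 2
G(5): splits (0,2):0^1=1 (0,1):0^1=1 (0,0):0^0=0 -> mex({0, 1}) = 2
G(6) = mex({1}) = 0
G(7) = mex({0, 1, 2}) = 3
G(8) = mex({0, 1, 2}) = 3
G(9) = mex({0, 2}) = 1
G(10) = mex({0, 2, 3}) = 1
G(11) = mex({0, 3}) = 1
G(12) = mex({1, 3}) = 0
G(13) = mex({0, 1, 2, 3}) = 4
Therefore G(13) = 4.

4


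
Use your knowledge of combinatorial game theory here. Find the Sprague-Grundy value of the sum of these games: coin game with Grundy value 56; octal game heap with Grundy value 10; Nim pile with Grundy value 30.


By the Sprague-Grundy theorem, the Grundy value of a sum of games is the XOR of individual Grundy values.
coin game: Grundy value = 56. Running XOR: 0 XOR 56 = 56
octal game heap: Grundy value = 10. Running XOR: 56 XOR 10 = 50
Nim pile: Grundy value = 30. Running XOR: 50 XOR 30 = 44
The combined Grundy value is 44.

44


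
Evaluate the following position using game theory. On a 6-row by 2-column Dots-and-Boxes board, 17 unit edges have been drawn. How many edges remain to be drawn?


Grid: 6 x 2 boxes, i.e. 7 rows and 3 columns of dots.
Horizontal edges: (rows + 1) * cols = 7 * 2 = 14
Vertical edges: rows * (cols + 1) = 6 * 3 = 18
Total edges: 14 + 18 = 32
Edges drawn: 17
Remaining: 32 - 17 = 15

15


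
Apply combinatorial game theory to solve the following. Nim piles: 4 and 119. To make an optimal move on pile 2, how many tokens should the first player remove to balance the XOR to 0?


Piles: 4 and 119
Current XOR: 4 XOR 119 = 115 (non-zero, so this is an N-position).
To make the XOR zero, we need to find a move that balances the piles.
For pile 2 (size 119): target = 119 XOR 115 = 4
We reduce pile 2 from 119 to 4.
Tokens removed: 119 - 4 = 115
Verification: 4 XOR 4 = 0

115


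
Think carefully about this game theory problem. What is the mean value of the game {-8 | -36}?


Game = {-8 | -36}, a switch {a | b} with numbers a > b.
Its thermograph has left wall a - t and right wall b + t, which meet at t = (a - b)/2, where both equal (a + b)/2. So the mast (mean value) is at (a + b)/2.
Mean = (-8 + (-36))/2 = -44/2 = -22

-22


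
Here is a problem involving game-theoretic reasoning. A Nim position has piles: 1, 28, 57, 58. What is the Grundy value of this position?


We need the XOR (exclusive or) of all pile sizes.
After XOR-ing pile 1 (size 1): 0 XOR 1 = 1
After XOR-ing pile 2 (size 28): 1 XOR 28 = 29
After XOR-ing pile 3 (size 57): 29 XOR 57 = 36
After XOR-ing pile 4 (size 58): 36 XOR 58 = 30
The Nim-value of this position is 30.

30


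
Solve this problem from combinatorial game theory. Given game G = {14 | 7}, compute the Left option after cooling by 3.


Original game: {14 | 7} (a switch {a | b} with a > b).
Cooling by t (for t below the temperature (a - b)/2 = 7/2) taxes each move by t: {a | b} cooled by t is {a - t | b + t}.
Cooling amount: t = 3
Cooled Left option: 14 - 3 = 11
Cooled Right option: 7 + 3 = 10
Cooled game: {11 | 10}
Left option = 11

11


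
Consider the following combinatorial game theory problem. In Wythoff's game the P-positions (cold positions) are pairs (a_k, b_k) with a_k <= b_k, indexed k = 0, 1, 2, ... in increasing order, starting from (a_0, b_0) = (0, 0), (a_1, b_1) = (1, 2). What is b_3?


By Wythoff's theorem, a_k = floor(k * phi) and b_k = floor(k * phi^2) = a_k + k, where phi = (1 + sqrt(5))/2 is the golden ratio.
phi = (1 + sqrt(5))/2 = 1.618034
phi^2 = phi + 1 = 2.618034
k = 3
k * phi^2 = 3 * 2.618034 = 7.854102
b_3 = floor(k * phi^2) = 7 (check: a_3 + k = 4 + 3 = 7)

7


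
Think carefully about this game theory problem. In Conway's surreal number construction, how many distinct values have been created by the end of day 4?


Day 0: {|} = 0 is born. Count = 1.
Day n: the number of surreal numbers born by day n is 2^(n+1) - 1.
By day 0: 2^1 - 1 = 1
By day 1: 2^2 - 1 = 3
By day 2: 2^3 - 1 = 7
By day 3: 2^4 - 1 = 15
By day 4: 2^5 - 1 = 31
By day 4: 31 surreal numbers.

31


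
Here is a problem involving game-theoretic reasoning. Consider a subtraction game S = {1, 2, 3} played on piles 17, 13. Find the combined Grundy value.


Subtraction set: {1, 2, 3}
For this subtraction set, G(n) = n mod 4 (period = max + 1 = 4).
Pile 1 (size 17): G(17) = 17 mod 4 = 1
Pile 2 (size 13): G(13) = 13 mod 4 = 1
Total Grundy value = XOR of all: 1 XOR 1 = 0

0


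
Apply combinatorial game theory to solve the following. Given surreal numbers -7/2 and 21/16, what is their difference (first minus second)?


x = -7/2, y = 21/16
Converting to common denominator: 16
x = -56/16, y = 21/16
x - y = -7/2 - 21/16 = -77/16

-77/16


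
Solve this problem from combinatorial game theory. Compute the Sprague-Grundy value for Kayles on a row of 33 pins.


Kayles: a move removes 1 or 2 adjacent pins from a contiguous row.
Removing pins from a row of k leaves two independent rows (a, b) with a + b = k - 1 (one pin) or a + b = k - 2 (two pins); an end removal gives a = 0.
By Sprague-Grundy, G(k) = mex{ G(a) XOR G(b) } over all these splits. G(0) = 0.
G(1): splits (0,0):0^0=0 -> mex({0}) = 1
G(2): splits (0,1):0^1=1 (0,0):0^0=0 -> mex({0, 1}) = 2
G(3): splits (0,2):0^2=2 (1,1):1^1=0 (0,1):0^1=1 -> mex({0, 1, 2}) = 3
G(4): splits (0,3):0^3=3 (1,2):1^2=3 (0,2):0^2=2 (1,1):1^1=0 -> mex({0, 2, 3}) = 1
G(5): splits (0,4):0^1=1 (1,3):1^3=2 (2,2):2^2=0 (0,3):0^3=3 (1,2):1^2=3 -> mex({0, 1, 2, 3}) = 4
G(6) = mex({0, 1, 2, 4}) = 3
G(7) = mex({0, 1, 3, 4, 5}) = 2
G(8) = mex({0, 2, 3, 5, 6}) = 1
G(9) = mex({0, 1, 2, 3, 6, 7}) = 4
G(10) = mex({0, 1, 3, 4, 5, 7}) = 2
G(11) = mex({0, 1, 2, 3, 4, 5}) = 6
G(12) = mex({0, 1, 2, 3, 5, 6, 7}) = 4
G(13) = mex({0, 2, 3, 4, 6, 7}) = 1
G(14) = mex({0, 1, 4, 5, 6, 7}) = 2
G(15) = mex({0, 1, 2, 3, 4, 5, 6}) = 7
G(16) = mex({0, 2, 3, 5, 6, 7}) = 1
G(17) = mex({0, 1, 2, 3, 5, 6, 7}) = 4
G(18) = mex({0, 1, 2, 4, 5, 6}) = 3
G(19) = mex({0, 1, 3, 4, 5, 7}) = 2
G(20) = mex({0, 2, 3, 4, 5, 6, 7}) = 1
G(21) = mex({0, 1, 2, 3, 5, 6, 7}) = 4
G(22) = mex({0, 1, 2, 3, 4, 5, 7}) = 6
G(23) = mex({0, 1, 2, 3, 4, 5, 6}) = 7
G(24) = mex({0, 1, 2, 3, 5, 6, 7}) = 4
G(25) = mex({0, 2, 3, 4, 6, 7}) = 1
G(26) = mex({0, 1, 3, 4, 5, 6, 7}) = 2
G(27) = mex({0, 1, 2, 3, 4, 5, 6, 7}) = 8
G(28) = mex({0, 1, 2, 3, 4, 6, 7, 8}) = 5
G(29) = mex({0, 1, 2, 3, 5, 6, 7, 8, 9}) = 4
G(30) = mex({0, 1, 2, 3, 4, 5, 6, 9, 10}) = 7
G(31) = mex({0, 1, 3, 4, 5, 7, 10, 11}) = 2
G(32) = mex({0, 2, 3, 4, 5, 6, 7, 9, 11}) = 1
G(33) = mex({0, 1, 2, 3, 4, 5, 6, 7, 9, 12}) = 8
Therefore G(33) = 8.

8


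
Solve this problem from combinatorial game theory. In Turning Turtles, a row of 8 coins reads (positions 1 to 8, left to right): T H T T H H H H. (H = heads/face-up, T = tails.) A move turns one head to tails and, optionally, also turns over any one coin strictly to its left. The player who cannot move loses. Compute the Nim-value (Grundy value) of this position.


Coins: T H T T H H H H
Key fact: a single head at position k behaves exactly like a Nim heap of size k (turning it to T and optionally flipping a coin at j < k corresponds to moving the heap from k to j, or to 0), and heads combine as a disjunctive sum (two heads at the same place would cancel, matching j XOR j = 0). So the Nim-value is the XOR of the 1-indexed positions of the heads.
Face-up positions (1-indexed): [2, 5, 6, 7, 8]
XOR 0 with 2: 0 XOR 2 = 2
XOR 2 with 5: 2 XOR 5 = 7
XOR 7 with 6: 7 XOR 6 = 1
XOR 1 with 7: 1 XOR 7 = 6
XOR 6 with 8: 6 XOR 8 = 14
Nim-value = 14

14


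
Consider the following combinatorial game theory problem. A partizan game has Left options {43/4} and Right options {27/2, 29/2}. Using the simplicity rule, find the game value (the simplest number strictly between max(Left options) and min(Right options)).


Left options: {43/4}, max = 43/4
Right options: {27/2, 29/2}, min = 27/2
All options are numbers and max(Left) < min(Right), so by the simplicity theorem the value is the simplest (earliest-born) number strictly between 43/4 and 27/2.
Integers 11 through 13 all lie strictly between 43/4 and 27/2.
Among integers, the simplest (lowest birthday = smallest |n|; 0 is born on day 0, +-n on day n) is 11.
No non-integer in the interval can be simpler: if x is a non-integer in the interval, then floor(x) or ceil(x) also lies in the interval (the interval contains an integer), and both are proper prefixes of x's sign expansion, i.e. born earlier. So the game value is 11.
Game value = 11

11


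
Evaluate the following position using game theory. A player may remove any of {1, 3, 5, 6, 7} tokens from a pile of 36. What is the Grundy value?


The subtraction set is S = {1, 3, 5, 6, 7}.
G(k) = mex{ G(k - s) : s in S, s <= k }. We compute iteratively: G(0) = 0.
G(1) = mex({0}) = 1
G(2) = mex({1}) = 0
G(3) = mex({0}) = 1
G(4) = mex({1}) = 0
G(5) = mex({0}) = 1
G(6) = mex({0, 1}) = 2
G(7) = mex({0, 1, 2}) = 3
G(8) = mex({0, 1, 3}) = 2
G(9) = mex({0, 1, 2}) = 3
G(10) = mex({0, 1, 3}) = 2
G(11) = mex({0, 1, 2}) = 3
G(12) = mex({1, 2, 3}) = 0
G(13) = mex({0, 2, 3}) = 1
G(14) = mex({1, 2, 3}) = 0
G(15) = mex({0, 2, 3}) = 1
G(16) = mex({1, 2, 3}) = 0
G(17) = mex({0, 2, 3}) = 1
G(18) = mex({0, 1, 3}) = 2
Observe that G(12)..G(18) = 0, 1, 0, 1, 0, 1, 2 repeats G(0)..G(6) = 0, 1, 0, 1, 0, 1, 2.
For k >= max(S) = 7, G(k) is determined by the previous 7 values G(k-7)..G(k-1); a window of 7 consecutive values has recurred shifted by 12, so by induction G(k + 12) = G(k) for all k >= 0: the sequence is periodic from the start with period 12.
One period: G(0..11) = 0, 1, 0, 1, 0, 1, 2, 3, 2, 3, 2, 3.
36 mod 12 = 0, so G(36) = G(0) = 0.

0


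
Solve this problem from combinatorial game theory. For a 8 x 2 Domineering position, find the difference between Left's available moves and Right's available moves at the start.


Board is 8 x 2 (rows x cols).
Left (vertical) placements: (rows-1) * cols = 7 * 2 = 14
Right (horizontal) placements: rows * (cols-1) = 8 * 1 = 8
Advantage = Left - Right = 14 - 8 = 6

6


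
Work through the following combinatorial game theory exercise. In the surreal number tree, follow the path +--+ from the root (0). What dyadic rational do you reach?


Sign expansion: +--+
Rule: track bounds (lo, hi), initially (-inf, +inf). On '+', the current value becomes lo and we move to the simplest number in (value, hi): value + 1 if hi = +inf, otherwise the midpoint (value + hi)/2. On '-', the current value becomes hi and we move to value - 1 if lo = -inf, otherwise the midpoint (lo + value)/2.
Start at 0.
Step 1: sign = +, move right. Bounds: (0, +inf). Value = 1
Step 2: sign = -, move left. Bounds: (0, 1). Value = 1/2
Step 3: sign = -, move left. Bounds: (0, 1/2). Value = 1/4
Step 4: sign = +, move right. Bounds: (1/4, 1/2). Value = 3/8
The surreal number with sign expansion +--+ is 3/8.

3/8


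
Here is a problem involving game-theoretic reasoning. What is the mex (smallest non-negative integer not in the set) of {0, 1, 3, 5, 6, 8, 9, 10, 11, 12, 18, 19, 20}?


Set = {0, 1, 3, 5, 6, 8, 9, 10, 11, 12, 18, 19, 20}
0 is in the set.
1 is in the set.
2 is NOT in the set. This is the mex.
mex = 2

2


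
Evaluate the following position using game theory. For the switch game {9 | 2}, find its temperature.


The game is {9 | 2}, a switch {a | b} with numbers a > b.
Cooling {a | b} by t gives {a - t | b + t}, which stops being hot when a - t = b + t, i.e. at t = (a - b)/2. So the temperature of a switch is (a - b)/2.
Temperature = (Left option - Right option) / 2
= (9 - (2)) / 2
= 7 / 2
= 7/2

7/2


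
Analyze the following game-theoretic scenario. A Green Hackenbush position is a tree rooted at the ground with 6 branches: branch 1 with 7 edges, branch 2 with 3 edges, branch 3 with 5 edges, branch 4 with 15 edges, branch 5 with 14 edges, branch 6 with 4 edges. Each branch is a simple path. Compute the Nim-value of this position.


The tree has 6 branches from the ground vertex.
In Green Hackenbush, the Nim-value of a simple path of length k is k.
Branch 1: length 7, Nim-value = 7
Branch 2: length 3, Nim-value = 3
Branch 3: length 5, Nim-value = 5
Branch 4: length 15, Nim-value = 15
Branch 5: length 14, Nim-value = 14
Branch 6: length 4, Nim-value = 4
Total Nim-value = XOR of all branch values:
0 XOR 7 = 7
7 XOR 3 = 4
4 XOR 5 = 1
1 XOR 15 = 14
14 XOR 14 = 0
0 XOR 4 = 4
Nim-value of the tree = 4

4


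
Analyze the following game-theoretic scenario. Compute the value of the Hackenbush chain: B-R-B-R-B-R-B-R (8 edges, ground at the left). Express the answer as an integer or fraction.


Edges (from ground): B-R-B-R-B-R-B-R
By Berlekamp's sign-expansion rule, a Blue-Red Hackenbush stalk has the value of the surreal number whose sign sequence is the edge sequence with B -> + and R -> -.
Sign sequence: +-+-+-+-
Trace the sign expansion in the surreal number tree, starting from 0:
Edge 1: B (sign +) -> bounds (0, +inf), value = 1
Edge 2: R (sign -) -> bounds (0, 1), value = 1/2
Edge 3: B (sign +) -> bounds (1/2, 1), value = 3/4
Edge 4: R (sign -) -> bounds (1/2, 3/4), value = 5/8
Edge 5: B (sign +) -> bounds (5/8, 3/4), value = 11/16
Edge 6: R (sign -) -> bounds (5/8, 11/16), value = 21/32
Edge 7: B (sign +) -> bounds (21/32, 11/16), value = 43/64
Edge 8: R (sign -) -> bounds (21/32, 43/64), value = 85/128
Game value = 85/128

85/128


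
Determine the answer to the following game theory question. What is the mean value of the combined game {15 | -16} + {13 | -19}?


G1 = {15 | -16}, G2 = {13 | -19}
Each is a switch {a | b} with numbers a > b; its mean value is (a + b)/2, and mean value is additive over game sums: m(G1 + G2) = m(G1) + m(G2).
Mean of G1 = (15 + (-16))/2 = -1/2 = -1/2
Mean of G2 = (13 + (-19))/2 = -6/2 = -3
Mean of G1 + G2 = -1/2 + -3 = -7/2

-7/2


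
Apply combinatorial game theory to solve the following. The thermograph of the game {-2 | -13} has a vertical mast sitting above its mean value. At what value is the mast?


Game = {-2 | -13}, a switch {a | b} with numbers a > b.
Its thermograph has left wall a - t and right wall b + t, which meet at t = (a - b)/2, where both equal (a + b)/2. So the mast (mean value) is at (a + b)/2.
Mean = (-2 + (-13))/2 = -15/2 = -15/2

-15/2


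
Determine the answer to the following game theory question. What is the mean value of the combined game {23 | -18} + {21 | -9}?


G1 = {23 | -18}, G2 = {21 | -9}
Each is a switch {a | b} with numbers a > b; its mean value is (a + b)/2, and mean value is additive over game sums: m(G1 + G2) = m(G1) + m(G2).
Mean of G1 = (23 + (-18))/2 = 5/2 = 5/2
Mean of G2 = (21 + (-9))/2 = 12/2 = 6
Mean of G1 + G2 = 5/2 + 6 = 17/2

17/2


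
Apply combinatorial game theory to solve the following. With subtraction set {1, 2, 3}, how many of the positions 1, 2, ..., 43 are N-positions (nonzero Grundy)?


Subtraction set S = {1, 2, 3}, so G(n) = n mod 4.
G(n) = 0 when n is a multiple of 4.
Multiples of 4 in [1, 43]: 10
N-positions (nonzero Grundy) = 43 - 10 = 33

33


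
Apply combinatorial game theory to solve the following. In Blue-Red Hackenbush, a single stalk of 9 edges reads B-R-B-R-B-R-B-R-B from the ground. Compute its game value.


Edges (from ground): B-R-B-R-B-R-B-R-B
By Berlekamp's sign-expansion rule, a Blue-Red Hackenbush stalk has the value of the surreal number whose sign sequence is the edge sequence with B -> + and R -> -.
Sign sequence: +-+-+-+-+
Trace the sign expansion in the surreal number tree, starting from 0:
Edge 1: B (sign +) -> bounds (0, +inf), value = 1
Edge 2: R (sign -) -> bounds (0, 1), value = 1/2
Edge 3: B (sign +) -> bounds (1/2, 1), value = 3/4
Edge 4: R (sign -) -> bounds (1/2, 3/4), value = 5/8
Edge 5: B (sign +) -> bounds (5/8, 3/4), value = 11/16
Edge 6: R (sign -) -> bounds (5/8, 11/16), value = 21/32
Edge 7: B (sign +) -> bounds (21/32, 11/16), value = 43/64
Edge 8: R (sign -) -> bounds (21/32, 43/64), value = 85/128
Edge 9: B (sign +) -> bounds (85/128, 43/64), value = 171/256
Game value = 171/256

171/256


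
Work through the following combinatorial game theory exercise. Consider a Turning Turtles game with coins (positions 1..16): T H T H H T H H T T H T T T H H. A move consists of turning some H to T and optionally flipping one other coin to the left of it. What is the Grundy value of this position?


Coins: T H T H H T H H T T H T T T H H
Key fact: a single head at position k behaves exactly like a Nim heap of size k (turning it to T and optionally flipping a coin at j < k corresponds to moving the heap from k to j, or to 0), and heads combine as a disjunctive sum (two heads at the same place would cancel, matching j XOR j = 0). So the Nim-value is the XOR of the 1-indexed positions of the heads.
Face-up positions (1-indexed): [2, 4, 5, 7, 8, 11, 15, 16]
XOR 0 with 2: 0 XOR 2 = 2
XOR 2 with 4: 2 XOR 4 = 6
XOR 6 with 5: 6 XOR 5 = 3
XOR 3 with 7: 3 XOR 7 = 4
XOR 4 with 8: 4 XOR 8 = 12
XOR 12 with 11: 12 XOR 11 = 7
XOR 7 with 15: 7 XOR 15 = 8
XOR 8 with 16: 8 XOR 16 = 24
Nim-value = 24

24


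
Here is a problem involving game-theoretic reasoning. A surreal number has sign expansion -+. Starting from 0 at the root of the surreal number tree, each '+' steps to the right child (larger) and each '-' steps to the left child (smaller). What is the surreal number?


Sign expansion: -+
Rule: track bounds (lo, hi), initially (-inf, +inf). On '+', the current value becomes lo and we move to the simplest number in (value, hi): value + 1 if hi = +inf, otherwise the midpoint (value + hi)/2. On '-', the current value becomes hi and we move to value - 1 if lo = -inf, otherwise the midpoint (lo + value)/2.
Start at 0.
Step 1: sign = -, move left. Bounds: (-inf, 0). Value = -1
Step 2: sign = +, move right. Bounds: (-1, 0). Value = -1/2
The surreal number with sign expansion -+ is -1/2.

-1/2


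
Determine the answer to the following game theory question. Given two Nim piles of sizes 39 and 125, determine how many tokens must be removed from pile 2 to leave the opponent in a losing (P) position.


Piles: 39 and 125
Current XOR: 39 XOR 125 = 90 (non-zero, so this is an N-position).
To make the XOR zero, we need to find a move that balances the piles.
For pile 2 (size 125): target = 125 XOR 90 = 39
We reduce pile 2 from 125 to 39.
Tokens removed: 125 - 39 = 86
Verification: 39 XOR 39 = 0

86


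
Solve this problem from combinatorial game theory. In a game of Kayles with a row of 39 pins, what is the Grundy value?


Kayles: a move removes 1 or 2 adjacent pins from a contiguous row.
Removing pins from a row of k leaves two independent rows (a, b) with a + b = k - 1 (one pin) or a + b = k - 2 (two pins); an end removal gives a = 0.
By Sprague-Grundy, G(k) = mex{ G(a) XOR G(b) } over all these splits. G(0) = 0.
G(1): splits (0,0):0^0=0 -> mex({0}) = 1
G(2): splits (0,1):0^1=1 (0,0):0^0=0 -> mex({0, 1}) = 2
G(3): splits (0,2):0^2=2 (1,1):1^1=0 (0,1):0^1=1 -> mex({0, 1, 2}) = 3
G(4): splits (0,3):0^3=3 (1,2):1^2=3 (0,2):0^2=2 (1,1):1^1=0 -> mex({0, 2, 3}) = 1
G(5): splits (0,4):0^1=1 (1,3):1^3=2 (2,2):2^2=0 (0,3):0^3=3 (1,2):1^2=3 -> mex({0, 1, 2, 3}) = 4
G(6) = mex({0, 1, 2, 4}) = 3
G(7) = mex({0, 1, 3, 4, 5}) = 2
G(8) = mex({0, 2, 3, 5, 6}) = 1
G(9) = mex({0, 1, 2, 3, 6, 7}) = 4
G(10) = mex({0, 1, 3, 4, 5, 7}) = 2
G(11) = mex({0, 1, 2, 3, 4, 5}) = 6
G(12) = mex({0, 1, 2, 3, 5, 6, 7}) = 4
G(13) = mex({0, 2, 3, 4, 6, 7}) = 1
G(14) = mex({0, 1, 4, 5, 6, 7}) = 2
G(15) = mex({0, 1, 2, 3, 4, 5, 6}) = 7
G(16) = mex({0, 2, 3, 5, 6, 7}) = 1
G(17) = mex({0, 1, 2, 3, 5, 6, 7}) = 4
G(18) = mex({0, 1, 2, 4, 5, 6}) = 3
G(19) = mex({0, 1, 3, 4, 5, 7}) = 2
G(20) = mex({0, 2, 3, 4, 5, 6, 7}) = 1
G(21) = mex({0, 1, 2, 3, 5, 6, 7}) = 4
G(22) = mex({0, 1, 2, 3, 4, 5, 7}) = 6
G(23) = mex({0, 1, 2, 3, 4, 5, 6}) = 7
G(24) = mex({0, 1, 2, 3, 5, 6, 7}) = 4
G(25) = mex({0, 2, 3, 4, 6, 7}) = 1
G(26) = mex({0, 1, 3, 4, 5, 6, 7}) = 2
G(27) = mex({0, 1, 2, 3, 4, 5, 6, 7}) = 8
G(28) = mex({0, 1, 2, 3, 4, 6, 7, 8}) = 5
G(29) = mex({0, 1, 2, 3, 5, 6, 7, 8, 9}) = 4
G(30) = mex({0, 1, 2, 3, 4, 5, 6, 9, 10}) = 7
G(31) = mex({0, 1, 3, 4, 5, 7, 10, 11}) = 2
G(32) = mex({0, 2, 3, 4, 5, 6, 7, 9, 11}) = 1
G(33) = mex({0, 1, 2, 3, 4, 5, 6, 7, 9, 12}) = 8
G(34) = mex({0, 1, 2, 3, 4, 5, 7, 8, 11, 12}) = 6
G(35) = mex({0, 1, 2, 3, 4, 5, 6, 8, 9, 10, 11}) = 7
G(36) = mex({0, 1, 2, 3, 5, 6, 7, 9, 10}) = 4
G(37) = mex({0, 2, 3, 4, 6, 7, 9, 10, 11, 12}) = 1
G(38) = mex({0, 1, 3, 4, 5, 6, 7, 9, 10, 11, 12}) = 2
G(39) = mex({0, 1, 2, 4, 5, 6, 7, 9, 10, 12, 14}) = 3
Therefore G(39) = 3.

3


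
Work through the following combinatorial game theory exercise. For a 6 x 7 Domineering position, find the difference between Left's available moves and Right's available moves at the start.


Board is 6 x 7 (rows x cols).
Left (vertical) placements: (rows-1) * cols = 5 * 7 = 35
Right (horizontal) placements: rows * (cols-1) = 6 * 6 = 36
Advantage = Left - Right = 35 - 36 = -1

-1


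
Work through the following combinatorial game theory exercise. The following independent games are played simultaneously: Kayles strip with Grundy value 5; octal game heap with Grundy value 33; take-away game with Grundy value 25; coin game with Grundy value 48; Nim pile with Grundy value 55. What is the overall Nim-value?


By the Sprague-Grundy theorem, the Grundy value of a sum of games is the XOR of individual Grundy values.
Kayles strip: Grundy value = 5. Running XOR: 0 XOR 5 = 5
octal game heap: Grundy value = 33. Running XOR: 5 XOR 33 = 36
take-away game: Grundy value = 25. Running XOR: 36 XOR 25 = 61
coin game: Grundy value = 48. Running XOR: 61 XOR 48 = 13
Nim pile: Grundy value = 55. Running XOR: 13 XOR 55 = 58
The combined Grundy value is 58.

58


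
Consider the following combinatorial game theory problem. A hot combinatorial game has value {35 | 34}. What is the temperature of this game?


The game is {35 | 34}, a switch {a | b} with numbers a > b.
Cooling {a | b} by t gives {a - t | b + t}, which stops being hot when a - t = b + t, i.e. at t = (a - b)/2. So the temperature of a switch is (a - b)/2.
Temperature = (Left option - Right option) / 2
= (35 - (34)) / 2
= 1 / 2
= 1/2

1/2


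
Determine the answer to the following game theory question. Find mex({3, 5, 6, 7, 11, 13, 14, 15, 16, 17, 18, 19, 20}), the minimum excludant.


Set = {3, 5, 6, 7, 11, 13, 14, 15, 16, 17, 18, 19, 20}
0 is NOT in the set. This is the mex.
mex = 0

0


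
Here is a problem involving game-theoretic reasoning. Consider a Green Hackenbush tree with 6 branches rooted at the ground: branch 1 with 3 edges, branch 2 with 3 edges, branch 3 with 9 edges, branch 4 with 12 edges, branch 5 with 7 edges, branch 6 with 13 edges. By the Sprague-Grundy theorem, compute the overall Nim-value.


The tree has 6 branches from the ground vertex.
In Green Hackenbush, the Nim-value of a simple path of length k is k.
Branch 1: length 3, Nim-value = 3
Branch 2: length 3, Nim-value = 3
Branch 3: length 9, Nim-value = 9
Branch 4: length 12, Nim-value = 12
Branch 5: length 7, Nim-value = 7
Branch 6: length 13, Nim-value = 13
Total Nim-value = XOR of all branch values:
0 XOR 3 = 3
3 XOR 3 = 0
0 XOR 9 = 9
9 XOR 12 = 5
5 XOR 7 = 2
2 XOR 13 = 15
Nim-value of the tree = 15

15


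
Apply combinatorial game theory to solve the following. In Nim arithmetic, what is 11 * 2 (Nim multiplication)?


Nim multiplication is bilinear over XOR: (u XOR v) * w = (u*w) XOR (v*w).
So we split each operand into its bit components and XOR the pairwise Nim products.
11 = 1 + 2 + 8 (as XOR of powers of 2).
2 = 2 (as XOR of powers of 2).
Using the standard Nim-product table on single bits:
  2*2 = 3,   2*4 = 8,   2*8 = 12,
  4*4 = 6,   4*8 = 11,  8*8 = 13,
and  1*x = x (identity), k*l = l*k (commutative).
Pairwise Nim products:
  1 * 2 = 2
  2 * 2 = 3
  8 * 2 = 12
XOR them: 2 XOR 3 XOR 12 = 13.
Result: 11 * 2 = 13 (in Nim).

13


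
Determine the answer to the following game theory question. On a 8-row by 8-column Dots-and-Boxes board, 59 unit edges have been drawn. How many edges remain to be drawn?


Grid: 8 x 8 boxes, i.e. 9 rows and 9 columns of dots.
Horizontal edges: (rows + 1) * cols = 9 * 8 = 72
Vertical edges: rows * (cols + 1) = 8 * 9 = 72
Total edges: 72 + 72 = 144
Edges drawn: 59
Remaining: 144 - 59 = 85

85


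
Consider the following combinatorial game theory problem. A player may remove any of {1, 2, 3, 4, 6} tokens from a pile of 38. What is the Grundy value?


The subtraction set is S = {1, 2, 3, 4, 6}.
G(k) = mex{ G(k - s) : s in S, s <= k }. We compute iteratively: G(0) = 0.
G(1) = mex({0}) = 1
G(2) = mex({0, 1}) = 2
G(3) = mex({0, 1, 2}) = 3
G(4) = mex({0, 1, 2, 3}) = 4
G(5) = mex({1, 2, 3, 4}) = 0
G(6) = mex({0, 2, 3, 4}) = 1
G(7) = mex({0, 1, 3, 4}) = 2
G(8) = mex({0, 1, 2, 4}) = 3
G(9) = mex({0, 1, 2, 3}) = 4
G(10) = mex({1, 2, 3, 4}) = 0
Observe that G(5)..G(10) = 0, 1, 2, 3, 4, 0 repeats G(0)..G(5) = 0, 1, 2, 3, 4, 0.
For k >= max(S) = 6, G(k) is determined by the previous 6 values G(k-6)..G(k-1); a window of 6 consecutive values has recurred shifted by 5, so by induction G(k + 5) = G(k) for all k >= 0: the sequence is periodic from the start with period 5.
One period: G(0..4) = 0, 1, 2, 3, 4.
38 mod 5 = 3, so G(38) = G(3) = 3.

3


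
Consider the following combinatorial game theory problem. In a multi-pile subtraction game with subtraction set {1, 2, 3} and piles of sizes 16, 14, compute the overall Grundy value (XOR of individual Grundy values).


Subtraction set: {1, 2, 3}
For this subtraction set, G(n) = n mod 4 (period = max + 1 = 4).
Pile 1 (size 16): G(16) = 16 mod 4 = 0
Pile 2 (size 14): G(14) = 14 mod 4 = 2
Total Grundy value = XOR of all: 0 XOR 2 = 2

2


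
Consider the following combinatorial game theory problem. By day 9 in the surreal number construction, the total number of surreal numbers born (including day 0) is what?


Day 0: {|} = 0 is born. Count = 1.
Day n: the number of surreal numbers born by day n is 2^(n+1) - 1.
By day 0: 2^1 - 1 = 1
By day 1: 2^2 - 1 = 3
By day 2: 2^3 - 1 = 7
By day 3: 2^4 - 1 = 15
By day 4: 2^5 - 1 = 31
By day 5: 2^6 - 1 = 63
By day 6: 2^7 - 1 = 127
By day 7: 2^8 - 1 = 255
By day 8: 2^9 - 1 = 511
By day 9: 2^10 - 1 = 1023
By day 9: 1023 surreal numbers.

1023


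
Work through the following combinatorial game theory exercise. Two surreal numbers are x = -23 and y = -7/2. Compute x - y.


x = -23, y = -7/2
Converting to common denominator: 2
x = -46/2, y = -7/2
x - y = -23 - -7/2 = -39/2

-39/2


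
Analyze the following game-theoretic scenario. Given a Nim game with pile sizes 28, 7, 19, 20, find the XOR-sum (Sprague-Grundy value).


We need the XOR (exclusive or) of all pile sizes.
After XOR-ing pile 1 (size 28): 0 XOR 28 = 28
After XOR-ing pile 2 (size 7): 28 XOR 7 = 27
After XOR-ing pile 3 (size 19): 27 XOR 19 = 8
After XOR-ing pile 4 (size 20): 8 XOR 20 = 28
The Nim-value of this position is 28.

28


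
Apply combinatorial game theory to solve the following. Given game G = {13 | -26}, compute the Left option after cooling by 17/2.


Original game: {13 | -26} (a switch {a | b} with a > b).
Cooling by t (for t below the temperature (a - b)/2 = 39/2) taxes each move by t: {a | b} cooled by t is {a - t | b + t}.
Cooling amount: t = 17/2
Cooled Left option: 13 - 17/2 = 9/2
Cooled Right option: -26 + 17/2 = -35/2
Cooled game: {9/2 | -35/2}
Left option = 9/2

9/2


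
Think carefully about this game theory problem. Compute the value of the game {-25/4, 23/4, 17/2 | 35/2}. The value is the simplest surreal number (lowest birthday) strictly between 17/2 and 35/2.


Left options: {-25/4, 23/4, 17/2}, max = 17/2
Right options: {35/2}, min = 35/2
All options are numbers and max(Left) < min(Right), so by the simplicity theorem the value is the simplest (earliest-born) number strictly between 17/2 and 35/2.
Integers 9 through 17 all lie strictly between 17/2 and 35/2.
Among integers, the simplest (lowest birthday = smallest |n|; 0 is born on day 0, +-n on day n) is 9.
No non-integer in the interval can be simpler: if x is a non-integer in the interval, then floor(x) or ceil(x) also lies in the interval (the interval contains an integer), and both are proper prefixes of x's sign expansion, i.e. born earlier. So the game value is 9.
Game value = 9

9


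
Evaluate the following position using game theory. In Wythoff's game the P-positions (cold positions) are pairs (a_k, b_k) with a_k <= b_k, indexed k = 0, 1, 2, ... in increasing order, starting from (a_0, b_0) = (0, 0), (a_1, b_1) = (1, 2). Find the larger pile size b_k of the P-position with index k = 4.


By Wythoff's theorem, a_k = floor(k * phi) and b_k = floor(k * phi^2) = a_k + k, where phi = (1 + sqrt(5))/2 is the golden ratio.
phi = (1 + sqrt(5))/2 = 1.618034
phi^2 = phi + 1 = 2.618034
k = 4
k * phi^2 = 4 * 2.618034 = 10.472136
b_4 = floor(k * phi^2) = 10 (check: a_4 + k = 6 + 4 = 10)

10


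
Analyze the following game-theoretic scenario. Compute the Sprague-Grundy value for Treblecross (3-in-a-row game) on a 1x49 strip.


Treblecross: place X on empty cells; 3-in-a-row wins.
Playing within two cells of an existing X lets the opponent win at once, so sensible play treats the cells i-2..i+2 around each X as dead. The player left with no safe cell loses, so this is a normal-play take-away game on strips of safe cells.
Placing X at cell i (0-indexed) of a strip of k safe cells leaves independent strips of sizes max(0, i-2) and max(0, k-i-3). Hence G(k) = mex{ G(max(0,i-2)) XOR G(max(0,k-i-3)) : 0 <= i < k }, with G(0) = 0.
G(1): splits (0,0):0^0=0 -> mex({0}) = 1
G(2): splits (0,0):0^0=0 -> mex({0}) = 1
G(3): splits (0,0):0^0=0 -> mex({0}) = 1
G(4): splits (0,1):0^1=1 (0,0):0^0=0 -> mex({0, 1}) = 2
G(5): splits (0,2):0^1=1 (0,1):0^1=1 (0,0):0^0=0 -> mex({0, 1}) = 2
G(6) = mex({1}) = 0
G(7) = mex({0, 1, 2}) = 3
G(8) = mex({0, 1, 2}) = 3
G(9) = mex({0, 2}) = 1
G(10) = mex({0, 2, 3}) = 1
G(11) = mex({0, 3}) = 1
G(12) = mex({1, 3}) = 0
G(13) = mex({0, 1, 2, 3}) = 4
G(14) = mex({0, 1, 2}) = 3
G(15) = mex({0, 1, 2}) = 3
G(16) = mex({0, 1, 2, 4}) = 3
G(17) = mex({0, 1, 3, 4}) = 2
G(18) = mex({0, 1, 3, 4}) = 2
G(19) = mex({0, 1, 3, 5}) = 2
G(20) = mex({0, 1, 2, 3, 5}) = 4
G(21) = mex({0, 1, 2, 3, 5}) = 4
G(22) = mex({1, 2, 6}) = 0
G(23) = mex({0, 1, 2, 3, 4, 6}) = 5
G(24) = mex({0, 1, 2, 3, 4}) = 5
G(25) = mex({0, 1, 3, 4, 7}) = 2
G(26) = mex({0, 1, 3, 4, 5, 7}) = 2
G(27) = mex({0, 1, 3, 5}) = 2
G(28) = mex({0, 1, 2, 5}) = 3
G(29) = mex({0, 1, 2, 4, 5, 6}) = 3
G(30) = mex({1, 2, 4, 6}) = 0
G(31) = mex({0, 1, 2, 3, 4, 6}) = 5
G(32) = mex({1, 2, 3, 4, 7}) = 0
G(33) = mex({0, 3, 7}) = 1
G(34) = mex({0, 2, 3, 5, 7}) = 1
G(35) = mex({0, 2, 3, 5, 6}) = 1
G(36) = mex({0, 1, 2, 5, 6}) = 3
G(37) = mex({0, 1, 2, 4, 5, 6}) = 3
G(38) = mex({0, 1, 2, 4}) = 3
G(39) = mex({0, 1, 2, 3, 4, 7}) = 5
G(40) = mex({0, 1, 2, 3, 4, 5, 7}) = 6
G(41) = mex({0, 1, 2, 3, 5, 7}) = 4
G(42) = mex({0, 1, 2, 3, 5, 6, 7}) = 4
G(43) = mex({0, 2, 3, 5, 6}) = 1
G(44) = mex({1, 2, 3, 4, 5, 6}) = 0
G(45) = mex({0, 1, 2, 3, 4, 6, 7}) = 5
G(46) = mex({0, 1, 2, 3, 4, 7}) = 5
G(47) = mex({0, 1, 2, 3, 4, 5, 7}) = 6
G(48) = mex({0, 1, 2, 3, 4, 5, 7}) = 6
G(49) = mex({0, 1, 3, 4, 5, 7}) = 2
Therefore G(49) = 2.

2


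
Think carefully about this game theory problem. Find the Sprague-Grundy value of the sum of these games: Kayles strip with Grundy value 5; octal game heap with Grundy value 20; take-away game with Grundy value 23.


By the Sprague-Grundy theorem, the Grundy value of a sum of games is the XOR of individual Grundy values.
Kayles strip: Grundy value = 5. Running XOR: 0 XOR 5 = 5
octal game heap: Grundy value = 20. Running XOR: 5 XOR 20 = 17
take-away game: Grundy value = 23. Running XOR: 17 XOR 23 = 6
The combined Grundy value is 6.

6


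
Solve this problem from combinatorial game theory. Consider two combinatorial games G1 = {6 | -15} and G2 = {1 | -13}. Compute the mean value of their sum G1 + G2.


G1 = {6 | -15}, G2 = {1 | -13}
Each is a switch {a | b} with numbers a > b; its mean value is (a + b)/2, and mean value is additive over game sums: m(G1 + G2) = m(G1) + m(G2).
Mean of G1 = (6 + (-15))/2 = -9/2 = -9/2
Mean of G2 = (1 + (-13))/2 = -12/2 = -6
Mean of G1 + G2 = -9/2 + -6 = -21/2

-21/2


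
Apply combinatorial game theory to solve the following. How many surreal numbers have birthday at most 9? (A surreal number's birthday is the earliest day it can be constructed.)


Day 0: {|} = 0 is born. Count = 1.
Day n: the number of surreal numbers born by day n is 2^(n+1) - 1.
By day 0: 2^1 - 1 = 1
By day 1: 2^2 - 1 = 3
By day 2: 2^3 - 1 = 7
By day 3: 2^4 - 1 = 15
By day 4: 2^5 - 1 = 31
By day 5: 2^6 - 1 = 63
By day 6: 2^7 - 1 = 127
By day 7: 2^8 - 1 = 255
By day 8: 2^9 - 1 = 511
By day 9: 2^10 - 1 = 1023
By day 9: 1023 surreal numbers.

1023


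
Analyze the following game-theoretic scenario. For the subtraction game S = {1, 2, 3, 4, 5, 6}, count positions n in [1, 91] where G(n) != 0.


Subtraction set S = {1, 2, 3, 4, 5, 6}, so G(n) = n mod 7.
G(n) = 0 when n is a multiple of 7.
Multiples of 7 in [1, 91]: 13
N-positions (nonzero Grundy) = 91 - 13 = 78

78


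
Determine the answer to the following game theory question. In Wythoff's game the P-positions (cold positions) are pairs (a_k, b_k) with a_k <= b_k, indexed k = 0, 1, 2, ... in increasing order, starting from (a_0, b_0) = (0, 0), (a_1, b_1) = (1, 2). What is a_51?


By Wythoff's theorem, a_k = floor(k * phi) and b_k = floor(k * phi^2) = a_k + k, where phi = (1 + sqrt(5))/2 is the golden ratio.
phi = (1 + sqrt(5))/2 = 1.618034
k = 51
k * phi = 51 * 1.618034 = 82.519733
a_51 = floor(k * phi) = 82

82


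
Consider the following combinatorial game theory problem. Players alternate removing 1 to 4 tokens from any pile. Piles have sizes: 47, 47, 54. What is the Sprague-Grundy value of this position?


Subtraction set: {1, 2, 3, 4}
For this subtraction set, G(n) = n mod 5 (period = max + 1 = 5).
Pile 1 (size 47): G(47) = 47 mod 5 = 2
Pile 2 (size 47): G(47) = 47 mod 5 = 2
Pile 3 (size 54): G(54) = 54 mod 5 = 4
Total Grundy value = XOR of all: 2 XOR 2 XOR 4 = 4

4


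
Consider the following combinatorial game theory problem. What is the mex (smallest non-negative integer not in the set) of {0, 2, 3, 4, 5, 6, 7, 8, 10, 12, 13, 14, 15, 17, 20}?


Set = {0, 2, 3, 4, 5, 6, 7, 8, 10, 12, 13, 14, 15, 17, 20}
0 is in the set.
1 is NOT in the set. This is the mex.
mex = 1

1


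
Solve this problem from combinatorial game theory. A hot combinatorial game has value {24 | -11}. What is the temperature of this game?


The game is {24 | -11}, a switch {a | b} with numbers a > b.
Cooling {a | b} by t gives {a - t | b + t}, which stops being hot when a - t = b + t, i.e. at t = (a - b)/2. So the temperature of a switch is (a - b)/2.
Temperature = (Left option - Right option) / 2
= (24 - (-11)) / 2
= 35 / 2
= 35/2

35/2


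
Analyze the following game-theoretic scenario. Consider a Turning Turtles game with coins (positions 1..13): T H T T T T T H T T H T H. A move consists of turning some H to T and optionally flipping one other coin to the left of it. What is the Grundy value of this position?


Coins: T H T T T T T H T T H T H
Key fact: a single head at position k behaves exactly like a Nim heap of size k (turning it to T and optionally flipping a coin at j < k corresponds to moving the heap from k to j, or to 0), and heads combine as a disjunctive sum (two heads at the same place would cancel, matching j XOR j = 0). So the Nim-value is the XOR of the 1-indexed positions of the heads.
Face-up positions (1-indexed): [2, 8, 11, 13]
XOR 0 with 2: 0 XOR 2 = 2
XOR 2 with 8: 2 XOR 8 = 10
XOR 10 with 11: 10 XOR 11 = 1
XOR 1 with 13: 1 XOR 13 = 12
Nim-value = 12

12
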